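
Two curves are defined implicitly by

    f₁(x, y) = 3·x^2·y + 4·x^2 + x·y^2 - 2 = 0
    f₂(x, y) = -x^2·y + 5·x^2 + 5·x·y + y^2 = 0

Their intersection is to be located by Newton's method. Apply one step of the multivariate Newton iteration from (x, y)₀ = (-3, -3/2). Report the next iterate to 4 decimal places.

(-1.2775, -1.3831)

At (-3, -3/2): F = (-13.2500, 83.2500).
Jacobian J = [[6·x·y + 8·x + y^2, 3·x^2 + 2·x·y], [-2·x·y + 10·x + 5·y, -x^2 + 5·x + 2·y]].
At the point, J = [[5.2500, 36.0000], [-46.5000, -27.0000]] (det J = 1532.2500).
Solving J·Δ = −F gives Δ = (1.7225, 0.1169).
Then the next iterate is (x, y)₁ = (-1.2775, -1.3831).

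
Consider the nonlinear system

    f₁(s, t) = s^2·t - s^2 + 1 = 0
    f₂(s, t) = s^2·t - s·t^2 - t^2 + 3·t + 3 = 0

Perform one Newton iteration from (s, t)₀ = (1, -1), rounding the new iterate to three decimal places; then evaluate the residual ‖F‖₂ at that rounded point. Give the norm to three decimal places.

0.443

At (1, -1): F = (-1.000, -3.000).
Jacobian J = [[2·s·t - 2·s, s^2], [2·s·t - t^2, s^2 - 2·s·t - 2·t + 3]].
At the point, J = [[-4.000, 1.000], [-3.000, 8.000]] (det J = -29.000).
Solving J·Δ = −F gives Δ = (-0.172, 0.310).
Then the next iterate is (s, t)₁ = (0.828, -0.690).
Re-evaluating at (0.828, -0.690): F = (-0.15864, -0.41336), so ‖F‖₂ = 0.443.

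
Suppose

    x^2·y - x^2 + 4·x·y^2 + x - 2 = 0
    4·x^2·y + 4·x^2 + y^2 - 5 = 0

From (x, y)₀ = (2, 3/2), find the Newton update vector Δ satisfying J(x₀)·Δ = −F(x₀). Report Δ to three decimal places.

(-0.743, -0.396)

At (2, 3/2): F = (20.000, 37.250).
Jacobian J = [[2·x·y - 2·x + 4·y^2 + 1, x^2 + 8·x·y], [8·x·y + 8·x, 4·x^2 + 2·y]].
At the point, J = [[12.000, 28.000], [40.000, 19.000]] (det J = -892.000).
Solving J·Δ = −F gives Δ = (-0.743, -0.396).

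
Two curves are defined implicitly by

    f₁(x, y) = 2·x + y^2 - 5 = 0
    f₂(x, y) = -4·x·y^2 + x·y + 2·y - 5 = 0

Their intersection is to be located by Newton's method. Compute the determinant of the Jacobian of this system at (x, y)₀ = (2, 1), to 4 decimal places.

J = [[2, 2·y], [-4·y^2 + y, -8·x·y + x + 2]].
At the point, J = [[2.0000, 2.0000], [-3.0000, -12.0000]].
det J = -18.0000.

-18.0000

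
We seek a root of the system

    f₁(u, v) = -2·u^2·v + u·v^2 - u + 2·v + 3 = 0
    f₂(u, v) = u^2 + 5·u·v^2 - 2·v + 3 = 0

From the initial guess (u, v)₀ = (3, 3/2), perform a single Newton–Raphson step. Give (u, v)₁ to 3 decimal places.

At (3, 3/2): F = (-17.250, 42.750).
Jacobian J = [[-4·u·v + v^2 - 1, -2·u^2 + 2·u·v + 2], [2·u + 5·v^2, 10·u·v - 2]].
At the point, J = [[-16.750, -7.000], [17.250, 43.000]] (det J = -599.500).
Solving J·Δ = −F gives Δ = (-0.738, -0.698).
Then the next iterate is (u, v)₁ = (2.262, 0.802).

(2.262, 0.802)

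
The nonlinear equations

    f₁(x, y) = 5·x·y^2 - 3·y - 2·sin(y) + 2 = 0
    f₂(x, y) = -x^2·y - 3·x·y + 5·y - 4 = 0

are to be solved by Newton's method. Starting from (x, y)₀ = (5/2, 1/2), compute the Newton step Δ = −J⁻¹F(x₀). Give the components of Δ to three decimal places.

At (5/2, 1/2): F = (2.66615, -8.375).
Jacobian J = [[5·y^2, 10·x·y - 2·cos(y) - 3], [-2·x·y - 3·y, -x^2 - 3·x + 5]].
At the point, J = [[1.250, 7.74483], [-4.000, -8.750]] (det J = 20.04184).
Solving J·Δ = −F gives Δ = (-2.072, -0.010).

(-2.072, -0.010)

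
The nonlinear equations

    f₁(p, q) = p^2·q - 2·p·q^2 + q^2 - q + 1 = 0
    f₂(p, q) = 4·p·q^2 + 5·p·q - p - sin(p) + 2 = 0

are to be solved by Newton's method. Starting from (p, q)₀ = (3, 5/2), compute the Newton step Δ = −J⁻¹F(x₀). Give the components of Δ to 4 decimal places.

At (3, 5/2): F = (-10.2500, 111.358880).
Jacobian J = [[2·p·q - 2·q^2, p^2 - 4·p·q + 2·q - 1], [4·q^2 + 5·q - cos(p) - 1, 8·p·q + 5·p]].
At the point, J = [[2.5000, -17.0000], [37.489992, 75.0000]] (det J = 824.829872).
Solving J·Δ = −F gives Δ = (-1.3631, -0.8034).

(-1.3631, -0.8034)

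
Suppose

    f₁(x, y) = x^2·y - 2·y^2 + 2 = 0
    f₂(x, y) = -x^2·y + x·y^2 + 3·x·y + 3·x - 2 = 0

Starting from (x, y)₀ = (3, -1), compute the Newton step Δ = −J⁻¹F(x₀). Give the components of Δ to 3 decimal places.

(-1.382, 0.055)

At (3, -1): F = (-9.000, 10.000).
Jacobian J = [[2·x·y, x^2 - 4·y], [-2·x·y + y^2 + 3·y + 3, -x^2 + 2·x·y + 3·x]].
At the point, J = [[-6.000, 13.000], [7.000, -6.000]] (det J = -55.000).
Solving J·Δ = −F gives Δ = (-1.382, 0.055).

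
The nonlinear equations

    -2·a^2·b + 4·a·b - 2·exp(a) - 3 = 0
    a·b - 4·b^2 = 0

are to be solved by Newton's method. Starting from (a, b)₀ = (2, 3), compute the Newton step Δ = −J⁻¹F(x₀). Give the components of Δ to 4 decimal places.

(-0.6639, -1.4542)

At (2, 3): F = (-17.778112, -30.0000).
Jacobian J = [[-4·a·b + 4·b - 2·exp(a), -2·a^2 + 4·a], [b, a - 8·b]].
At the point, J = [[-26.778112, 0.0000], [3.0000, -22.0000]] (det J = 589.118468).
Solving J·Δ = −F gives Δ = (-0.6639, -1.4542).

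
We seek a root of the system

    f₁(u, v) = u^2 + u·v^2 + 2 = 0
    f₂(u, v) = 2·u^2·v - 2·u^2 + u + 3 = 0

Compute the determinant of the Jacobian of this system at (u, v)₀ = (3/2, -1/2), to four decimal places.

2.6250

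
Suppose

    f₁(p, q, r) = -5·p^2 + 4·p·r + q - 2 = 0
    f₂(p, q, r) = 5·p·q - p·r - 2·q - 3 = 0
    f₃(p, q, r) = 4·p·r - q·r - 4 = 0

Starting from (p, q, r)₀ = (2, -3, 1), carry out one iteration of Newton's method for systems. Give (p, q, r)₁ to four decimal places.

(0.9723, -1.4611, 0.8772)

At (2, -3, 1): F = (-17.0000, -29.0000, 7.0000).
Jacobian J = [[-10·p + 4·r, 1, 4·p], [5·q - r, 5·p - 2, -p], [4·r, -r, 4·p - q]].
At the point, J = [[-16.0000, 1.0000, 8.0000], [-16.0000, 8.0000, -2.0000], [4.0000, -1.0000, 11.0000]] (det J = -1336.0000).
Solving J·Δ = −F gives Δ = (-1.0277, 1.5389, -0.1228).
Then the next iterate is (p, q, r)₁ = (0.9723, -1.4611, 0.8772).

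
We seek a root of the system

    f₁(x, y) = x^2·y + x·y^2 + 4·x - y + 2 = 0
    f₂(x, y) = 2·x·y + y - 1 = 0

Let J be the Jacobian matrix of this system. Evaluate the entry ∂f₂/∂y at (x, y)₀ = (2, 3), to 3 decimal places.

∂f₂/∂y = 2·x + 1.
At (2, 3) this is 5.000.

5.000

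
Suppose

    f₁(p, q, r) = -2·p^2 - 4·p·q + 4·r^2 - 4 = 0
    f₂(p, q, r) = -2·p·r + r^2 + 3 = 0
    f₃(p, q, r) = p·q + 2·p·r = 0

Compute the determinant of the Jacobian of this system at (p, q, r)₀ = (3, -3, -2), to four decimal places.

J = [[-4·p - 4·q, -4·p, 8·r], [-2·r, 0, -2·p + 2·r], [q + 2·r, p, 2·p]].
At the point, J = [[0.0000, -12.0000, -16.0000], [4.0000, 0.0000, -10.0000], [-7.0000, 3.0000, 6.0000]].
det J = -744.0000.

-744.0000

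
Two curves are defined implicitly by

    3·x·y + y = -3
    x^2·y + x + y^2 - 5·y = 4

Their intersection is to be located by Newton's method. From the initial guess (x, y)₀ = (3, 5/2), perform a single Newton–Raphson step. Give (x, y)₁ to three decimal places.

(4.076, -1.107)

At (3, 5/2): F = (28.000, 15.250).
Jacobian J = [[3·y, 3·x + 1], [2·x·y + 1, x^2 + 2·y - 5]].
At the point, J = [[7.500, 10.000], [16.000, 9.000]] (det J = -92.500).
Solving J·Δ = −F gives Δ = (1.076, -3.607).
Then the next iterate is (x, y)₁ = (4.076, -1.107).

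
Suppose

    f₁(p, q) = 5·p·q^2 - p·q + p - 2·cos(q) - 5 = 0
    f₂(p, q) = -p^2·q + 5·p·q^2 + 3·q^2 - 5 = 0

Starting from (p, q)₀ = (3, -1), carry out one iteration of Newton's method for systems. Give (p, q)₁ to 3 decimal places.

(1.622, -0.848)

At (3, -1): F = (14.91940, 22.000).
Jacobian J = [[5·q^2 - q + 1, 10·p·q - p + 2·sin(q)], [-2·p·q + 5·q^2, -p^2 + 10·p·q + 6·q]].
At the point, J = [[7.000, -34.68294], [11.000, -45.000]] (det J = 66.51236).
Solving J·Δ = −F gives Δ = (-1.378, 0.152).
Then the next iterate is (p, q)₁ = (1.622, -0.848).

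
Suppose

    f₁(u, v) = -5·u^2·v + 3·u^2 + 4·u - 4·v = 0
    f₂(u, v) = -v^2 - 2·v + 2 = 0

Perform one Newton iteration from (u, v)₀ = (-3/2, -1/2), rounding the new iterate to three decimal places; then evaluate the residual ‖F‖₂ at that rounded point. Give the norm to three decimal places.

170.400

At (-3/2, -1/2): F = (8.375, 2.750).
Jacobian J = [[-10·u·v + 6·u + 4, -5·u^2 - 4], [0, -2·v - 2]].
At the point, J = [[-12.500, -15.250], [0.000, -1.000]] (det J = 12.500).
Solving J·Δ = −F gives Δ = (-2.685, 2.750).
Then the next iterate is (u, v)₁ = (-4.185, 2.250).
Re-evaluating at (-4.185, 2.250): F = (-170.23236, -7.56250), so ‖F‖₂ = 170.400.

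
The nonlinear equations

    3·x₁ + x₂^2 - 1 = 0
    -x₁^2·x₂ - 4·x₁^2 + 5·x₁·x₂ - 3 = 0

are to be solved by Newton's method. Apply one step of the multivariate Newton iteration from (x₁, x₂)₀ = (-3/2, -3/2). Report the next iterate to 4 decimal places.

At (-3/2, -3/2): F = (-3.2500, 2.6250).
Jacobian J = [[3, 2·x₂], [-2·x₁·x₂ - 8·x₁ + 5·x₂, -x₁^2 + 5·x₁]].
At the point, J = [[3.0000, -3.0000], [0.0000, -9.7500]] (det J = -29.2500).
Solving J·Δ = −F gives Δ = (1.3526, 0.2692).
Then the next iterate is (x₁, x₂)₁ = (-0.1474, -1.2308).

(-0.1474, -1.2308)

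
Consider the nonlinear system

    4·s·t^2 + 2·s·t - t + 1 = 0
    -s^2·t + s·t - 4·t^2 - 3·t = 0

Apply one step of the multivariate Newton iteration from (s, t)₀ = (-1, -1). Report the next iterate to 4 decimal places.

At (-1, -1): F = (0.0000, 1.0000).
Jacobian J = [[4·t^2 + 2·t, 8·s·t + 2·s - 1], [-2·s·t + t, -s^2 + s - 8·t - 3]].
At the point, J = [[2.0000, 5.0000], [-3.0000, 3.0000]] (det J = 21.0000).
Solving J·Δ = −F gives Δ = (0.2381, -0.0952).
Then the next iterate is (s, t)₁ = (-0.7619, -1.0952).

(-0.7619, -1.0952)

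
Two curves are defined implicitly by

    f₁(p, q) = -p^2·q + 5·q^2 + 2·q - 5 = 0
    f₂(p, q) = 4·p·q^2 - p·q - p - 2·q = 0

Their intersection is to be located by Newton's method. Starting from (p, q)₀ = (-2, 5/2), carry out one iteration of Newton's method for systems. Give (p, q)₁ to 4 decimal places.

(-1.7160, 1.4526)

At (-2, 5/2): F = (21.2500, -48.0000).
Jacobian J = [[-2·p·q, -p^2 + 10·q + 2], [4·q^2 - q - 1, 8·p·q - p - 2]].
At the point, J = [[10.0000, 23.0000], [21.5000, -40.0000]] (det J = -894.5000).
Solving J·Δ = −F gives Δ = (0.2840, -1.0474).
Then the next iterate is (p, q)₁ = (-1.7160, 1.4526).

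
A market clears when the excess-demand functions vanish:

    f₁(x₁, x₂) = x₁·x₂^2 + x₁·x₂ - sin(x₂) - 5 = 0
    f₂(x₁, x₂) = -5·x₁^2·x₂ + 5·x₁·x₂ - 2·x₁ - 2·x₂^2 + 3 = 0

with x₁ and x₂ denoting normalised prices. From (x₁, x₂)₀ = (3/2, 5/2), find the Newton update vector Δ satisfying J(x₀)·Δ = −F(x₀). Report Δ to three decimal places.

(-0.769, -0.082)

At (3/2, 5/2): F = (7.52653, -21.875).
Jacobian J = [[x₂^2 + x₂, 2·x₁·x₂ + x₁ - cos(x₂)], [-10·x₁·x₂ + 5·x₂ - 2, -5·x₁^2 + 5·x₁ - 4·x₂]].
At the point, J = [[8.750, 9.80114], [-27.000, -13.750]] (det J = 144.31838).
Solving J·Δ = −F gives Δ = (-0.769, -0.082).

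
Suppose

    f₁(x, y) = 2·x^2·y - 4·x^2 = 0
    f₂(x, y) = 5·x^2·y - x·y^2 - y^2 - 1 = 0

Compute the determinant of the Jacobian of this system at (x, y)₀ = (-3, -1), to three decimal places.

954.000

J = [[4·x·y - 8·x, 2·x^2], [10·x·y - y^2, 5·x^2 - 2·x·y - 2·y]].
At the point, J = [[36.000, 18.000], [29.000, 41.000]].
det J = 954.000.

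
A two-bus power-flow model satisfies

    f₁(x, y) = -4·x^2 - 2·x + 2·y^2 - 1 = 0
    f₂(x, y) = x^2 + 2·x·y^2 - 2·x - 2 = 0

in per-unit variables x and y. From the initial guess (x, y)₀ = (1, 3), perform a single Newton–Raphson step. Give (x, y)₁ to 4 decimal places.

At (1, 3): F = (11.0000, 15.0000).
Jacobian J = [[-8·x - 2, 4·y], [2·x + 2·y^2 - 2, 4·x·y]].
At the point, J = [[-10.0000, 12.0000], [18.0000, 12.0000]] (det J = -336.0000).
Solving J·Δ = −F gives Δ = (-0.1429, -1.0357).
Then the next iterate is (x, y)₁ = (0.8571, 1.9643).

(0.8571, 1.9643)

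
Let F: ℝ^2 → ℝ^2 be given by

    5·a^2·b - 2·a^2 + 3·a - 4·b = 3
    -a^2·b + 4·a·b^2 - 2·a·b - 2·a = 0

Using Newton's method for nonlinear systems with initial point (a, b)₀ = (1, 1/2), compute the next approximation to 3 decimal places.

At (1, 1/2): F = (-1.500, -2.500).
Jacobian J = [[10·a·b - 4·a + 3, 5·a^2 - 4], [-2·a·b + 4·b^2 - 2·b - 2, -a^2 + 8·a·b - 2·a]].
At the point, J = [[4.000, 1.000], [-3.000, 1.000]] (det J = 7.000).
Solving J·Δ = −F gives Δ = (-0.143, 2.071).
Then the next iterate is (a, b)₁ = (0.857, 2.571).

(0.857, 2.571)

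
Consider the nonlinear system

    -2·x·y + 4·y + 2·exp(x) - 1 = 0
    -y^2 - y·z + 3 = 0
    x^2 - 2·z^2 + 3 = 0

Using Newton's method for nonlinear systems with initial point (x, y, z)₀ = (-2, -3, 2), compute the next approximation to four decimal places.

(0.5866, -1.9363, 0.5817)

At (-2, -3, 2): F = (-24.729329, 0.0000, -1.0000).
Jacobian J = [[-2·y + 2·exp(x), -2·x + 4, 0], [0, -2·y - z, -y], [2·x, 0, -4·z]].
At the point, J = [[6.270671, 8.0000, 0.0000], [0.0000, 4.0000, 3.0000], [-4.0000, 0.0000, -8.0000]] (det J = -296.661458).
Solving J·Δ = −F gives Δ = (2.5866, 1.0637, -1.4183).
Then the next iterate is (x, y, z)₁ = (0.5866, -1.9363, 0.5817).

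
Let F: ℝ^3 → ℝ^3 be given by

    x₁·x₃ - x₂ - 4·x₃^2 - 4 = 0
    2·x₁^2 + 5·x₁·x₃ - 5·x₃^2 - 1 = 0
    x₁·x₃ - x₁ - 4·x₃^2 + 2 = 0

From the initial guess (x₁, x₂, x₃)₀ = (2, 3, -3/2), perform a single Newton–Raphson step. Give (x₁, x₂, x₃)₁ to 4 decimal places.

At (2, 3, -3/2): F = (-19.0000, -19.2500, -12.0000).
Jacobian J = [[x₃, -1, x₁ - 8·x₃], [4·x₁ + 5·x₃, 0, 5·x₁ - 10·x₃], [x₃ - 1, 0, x₁ - 8·x₃]].
At the point, J = [[-1.5000, -1.0000, 14.0000], [0.5000, 0.0000, 25.0000], [-2.5000, 0.0000, 14.0000]] (det J = 69.5000).
Solving J·Δ = −F gives Δ = (-0.4388, -7.4388, 0.7788).
Then the next iterate is (x₁, x₂, x₃)₁ = (1.5612, -4.4388, -0.7212).

(1.5612, -4.4388, -0.7212)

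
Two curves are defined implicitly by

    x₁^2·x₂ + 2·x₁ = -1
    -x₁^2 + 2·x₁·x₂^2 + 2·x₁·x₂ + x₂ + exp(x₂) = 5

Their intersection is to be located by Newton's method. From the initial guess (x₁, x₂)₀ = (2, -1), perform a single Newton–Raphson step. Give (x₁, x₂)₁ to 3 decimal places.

(0.312, -2.094)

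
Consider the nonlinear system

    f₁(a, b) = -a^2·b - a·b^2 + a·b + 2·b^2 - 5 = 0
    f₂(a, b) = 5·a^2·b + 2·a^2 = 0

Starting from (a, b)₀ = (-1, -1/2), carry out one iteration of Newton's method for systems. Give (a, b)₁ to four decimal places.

(-6.0000, 0.6000)

At (-1, -1/2): F = (-3.2500, -0.5000).
Jacobian J = [[-2·a·b - b^2 + b, -a^2 - 2·a·b + a + 4·b], [10·a·b + 4·a, 5·a^2]].
At the point, J = [[-1.7500, -5.0000], [1.0000, 5.0000]] (det J = -3.7500).
Solving J·Δ = −F gives Δ = (-5.0000, 1.1000).
Then the next iterate is (a, b)₁ = (-6.0000, 0.6000).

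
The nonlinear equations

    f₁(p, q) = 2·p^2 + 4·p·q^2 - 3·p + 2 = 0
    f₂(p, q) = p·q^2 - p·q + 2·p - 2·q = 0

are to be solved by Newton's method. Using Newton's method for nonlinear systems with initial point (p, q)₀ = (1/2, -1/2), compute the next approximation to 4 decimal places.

At (1/2, -1/2): F = (1.5000, 2.3750).
Jacobian J = [[4·p + 4·q^2 - 3, 8·p·q], [q^2 - q + 2, 2·p·q - p - 2]].
At the point, J = [[0.0000, -2.0000], [2.7500, -3.0000]] (det J = 5.5000).
Solving J·Δ = −F gives Δ = (-0.0455, 0.7500).
Then the next iterate is (p, q)₁ = (0.4545, 0.2500).

(0.4545, 0.2500)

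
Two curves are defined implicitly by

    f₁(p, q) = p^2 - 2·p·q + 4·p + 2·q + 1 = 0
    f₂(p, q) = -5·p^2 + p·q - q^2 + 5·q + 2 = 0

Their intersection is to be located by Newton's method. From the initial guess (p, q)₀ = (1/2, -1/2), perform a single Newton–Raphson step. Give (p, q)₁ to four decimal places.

At (1/2, -1/2): F = (2.7500, -2.2500).
Jacobian J = [[2·p - 2·q + 4, -2·p + 2], [-10·p + q, p - 2·q + 5]].
At the point, J = [[6.0000, 1.0000], [-5.5000, 6.5000]] (det J = 44.5000).
Solving J·Δ = −F gives Δ = (-0.4522, -0.0365).
Then the next iterate is (p, q)₁ = (0.0478, -0.5365).

(0.0478, -0.5365)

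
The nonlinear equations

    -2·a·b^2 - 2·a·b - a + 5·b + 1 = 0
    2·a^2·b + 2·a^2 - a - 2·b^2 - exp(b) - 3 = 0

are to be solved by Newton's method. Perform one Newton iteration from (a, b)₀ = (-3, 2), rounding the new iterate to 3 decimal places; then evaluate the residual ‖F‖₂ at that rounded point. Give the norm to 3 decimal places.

18.424

At (-3, 2): F = (50.000, 38.61094).
Jacobian J = [[-2·b^2 - 2·b - 1, -4·a·b - 2·a + 5], [4·a·b + 4·a - 1, 2·a^2 - 4·b - exp(b)]].
At the point, J = [[-13.000, 35.000], [-37.000, 2.61094]] (det J = 1261.05773).
Solving J·Δ = −F gives Δ = (0.968, -1.069).
Then the next iterate is (a, b)₁ = (-2.032, 0.931).
Re-evaluating at (-2.032, 0.931): F = (14.99310, 10.70772), so ‖F‖₂ = 18.424.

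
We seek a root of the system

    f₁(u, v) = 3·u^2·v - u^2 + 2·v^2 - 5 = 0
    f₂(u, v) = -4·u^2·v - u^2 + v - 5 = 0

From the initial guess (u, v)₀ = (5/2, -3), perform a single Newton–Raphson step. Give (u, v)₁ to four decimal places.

At (5/2, -3): F = (-49.5000, 60.7500).
Jacobian J = [[6·u·v - 2·u, 3·u^2 + 4·v], [-8·u·v - 2·u, -4·u^2 + 1]].
At the point, J = [[-50.0000, 6.7500], [55.0000, -24.0000]] (det J = 828.7500).
Solving J·Δ = −F gives Δ = (-0.9387, 0.3801).
Then the next iterate is (u, v)₁ = (1.5613, -2.6199).

(1.5613, -2.6199)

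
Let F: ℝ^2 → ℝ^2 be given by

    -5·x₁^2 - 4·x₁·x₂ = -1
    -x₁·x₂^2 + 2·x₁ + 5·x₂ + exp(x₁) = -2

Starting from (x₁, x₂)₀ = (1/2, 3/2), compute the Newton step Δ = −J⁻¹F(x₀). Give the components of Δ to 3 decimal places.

(0.299, -3.269)

At (1/2, 3/2): F = (-3.250, 11.02372).
Jacobian J = [[-10·x₁ - 4·x₂, -4·x₁], [-x₂^2 + exp(x₁) + 2, -2·x₁·x₂ + 5]].
At the point, J = [[-11.000, -2.000], [1.39872, 3.500]] (det J = -35.70256).
Solving J·Δ = −F gives Δ = (0.299, -3.269).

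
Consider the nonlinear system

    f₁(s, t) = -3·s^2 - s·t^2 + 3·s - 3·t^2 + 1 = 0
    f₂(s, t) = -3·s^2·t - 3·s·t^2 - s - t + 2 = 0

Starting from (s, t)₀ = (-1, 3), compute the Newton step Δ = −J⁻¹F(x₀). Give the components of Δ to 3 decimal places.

(-0.883, -1.917)

At (-1, 3): F = (-23.000, 18.000).
Jacobian J = [[-6·s - t^2 + 3, -2·s·t - 6·t], [-6·s·t - 3·t^2 - 1, -3·s^2 - 6·s·t - 1]].
At the point, J = [[0.000, -12.000], [-10.000, 14.000]] (det J = -120.000).
Solving J·Δ = −F gives Δ = (-0.883, -1.917).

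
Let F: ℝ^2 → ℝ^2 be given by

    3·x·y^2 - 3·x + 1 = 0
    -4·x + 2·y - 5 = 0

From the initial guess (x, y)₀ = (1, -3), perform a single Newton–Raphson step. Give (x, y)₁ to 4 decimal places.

(-8.1667, -13.8333)

At (1, -3): F = (25.0000, -15.0000).
Jacobian J = [[3·y^2 - 3, 6·x·y], [-4, 2]].
At the point, J = [[24.0000, -18.0000], [-4.0000, 2.0000]] (det J = -24.0000).
Solving J·Δ = −F gives Δ = (-9.1667, -10.8333).
Then the next iterate is (x, y)₁ = (-8.1667, -13.8333).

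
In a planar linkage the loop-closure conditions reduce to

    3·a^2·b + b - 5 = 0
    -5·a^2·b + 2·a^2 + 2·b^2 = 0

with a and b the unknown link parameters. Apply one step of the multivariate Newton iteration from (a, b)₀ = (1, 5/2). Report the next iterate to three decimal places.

At (1, 5/2): F = (5.000, 2.000).
Jacobian J = [[6·a·b, 3·a^2 + 1], [-10·a·b + 4·a, -5·a^2 + 4·b]].
At the point, J = [[15.000, 4.000], [-21.000, 5.000]] (det J = 159.000).
Solving J·Δ = −F gives Δ = (-0.107, -0.849).
Then the next iterate is (a, b)₁ = (0.893, 1.651).

(0.893, 1.651)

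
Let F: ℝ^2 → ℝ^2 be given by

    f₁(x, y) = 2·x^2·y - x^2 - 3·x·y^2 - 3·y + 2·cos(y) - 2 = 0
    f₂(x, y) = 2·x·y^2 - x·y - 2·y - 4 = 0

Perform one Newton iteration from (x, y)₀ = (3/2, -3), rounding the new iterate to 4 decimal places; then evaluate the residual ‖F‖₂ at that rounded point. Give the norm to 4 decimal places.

At (3/2, -3): F = (-51.229985, 33.5000).
Jacobian J = [[4·x·y - 2·x - 3·y^2, 2·x^2 - 6·x·y - 2·sin(y) - 3], [2·y^2 - y, 4·x·y - x - 2]].
At the point, J = [[-48.0000, 28.782240], [21.0000, -21.5000]] (det J = 427.572960).
Solving J·Δ = −F gives Δ = (-0.3210, 1.2446).
Then the next iterate is (x, y)₁ = (1.1790, -1.7554).
Re-evaluating at (1.1790, -1.7554): F = (-14.270126, 8.846427), so ‖F‖₂ = 16.7898.

16.7898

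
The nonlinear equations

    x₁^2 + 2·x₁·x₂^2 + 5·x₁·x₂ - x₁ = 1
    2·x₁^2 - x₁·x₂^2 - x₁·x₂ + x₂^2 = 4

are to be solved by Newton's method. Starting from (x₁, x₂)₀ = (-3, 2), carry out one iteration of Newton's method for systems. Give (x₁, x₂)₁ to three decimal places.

(-1.809, 1.233)

At (-3, 2): F = (-43.000, 36.000).
Jacobian J = [[2·x₁ + 2·x₂^2 + 5·x₂ - 1, 4·x₁·x₂ + 5·x₁], [4·x₁ - x₂^2 - x₂, -2·x₁·x₂ - x₁ + 2·x₂]].
At the point, J = [[11.000, -39.000], [-18.000, 19.000]] (det J = -493.000).
Solving J·Δ = −F gives Δ = (1.191, -0.767).
Then the next iterate is (x₁, x₂)₁ = (-1.809, 1.233).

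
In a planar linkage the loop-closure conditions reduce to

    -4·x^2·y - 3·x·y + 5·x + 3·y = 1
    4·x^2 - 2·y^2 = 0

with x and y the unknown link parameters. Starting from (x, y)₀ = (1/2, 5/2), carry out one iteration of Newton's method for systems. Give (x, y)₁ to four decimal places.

At (1/2, 5/2): F = (2.7500, -11.5000).
Jacobian J = [[-8·x·y - 3·y + 5, -4·x^2 - 3·x + 3], [8·x, -4·y]].
At the point, J = [[-12.5000, 0.5000], [4.0000, -10.0000]] (det J = 123.0000).
Solving J·Δ = −F gives Δ = (0.1768, -1.0793).
Then the next iterate is (x, y)₁ = (0.6768, 1.4207).

(0.6768, 1.4207)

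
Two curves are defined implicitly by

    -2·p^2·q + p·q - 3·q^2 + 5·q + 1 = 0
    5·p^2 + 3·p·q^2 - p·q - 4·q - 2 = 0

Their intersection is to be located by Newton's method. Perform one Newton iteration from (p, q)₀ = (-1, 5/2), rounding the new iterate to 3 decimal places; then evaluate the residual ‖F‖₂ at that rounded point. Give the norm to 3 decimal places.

3.810

At (-1, 5/2): F = (-12.750, -23.250).
Jacobian J = [[-4·p·q + q, -2·p^2 + p - 6·q + 5], [10·p + 3·q^2 - q, 6·p·q - p - 4]].
At the point, J = [[12.500, -13.000], [6.250, -18.000]] (det J = -143.750).
Solving J·Δ = −F gives Δ = (-0.506, -1.467).
Then the next iterate is (p, q)₁ = (-1.506, 1.033).
Re-evaluating at (-1.506, 1.033): F = (-3.27773, 1.94277), so ‖F‖₂ = 3.810.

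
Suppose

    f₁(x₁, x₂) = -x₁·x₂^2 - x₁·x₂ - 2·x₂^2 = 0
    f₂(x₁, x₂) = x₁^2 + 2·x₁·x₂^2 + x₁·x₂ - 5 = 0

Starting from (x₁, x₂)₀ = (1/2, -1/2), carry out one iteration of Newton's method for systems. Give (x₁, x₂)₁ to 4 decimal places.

(5.0588, -0.8824)

At (1/2, -1/2): F = (-0.3750, -4.7500).
Jacobian J = [[-x₂^2 - x₂, -2·x₁·x₂ - x₁ - 4·x₂], [2·x₁ + 2·x₂^2 + x₂, 4·x₁·x₂ + x₁]].
At the point, J = [[0.2500, 2.0000], [1.0000, -0.5000]] (det J = -2.1250).
Solving J·Δ = −F gives Δ = (4.5588, -0.3824).
Then the next iterate is (x₁, x₂)₁ = (5.0588, -0.8824).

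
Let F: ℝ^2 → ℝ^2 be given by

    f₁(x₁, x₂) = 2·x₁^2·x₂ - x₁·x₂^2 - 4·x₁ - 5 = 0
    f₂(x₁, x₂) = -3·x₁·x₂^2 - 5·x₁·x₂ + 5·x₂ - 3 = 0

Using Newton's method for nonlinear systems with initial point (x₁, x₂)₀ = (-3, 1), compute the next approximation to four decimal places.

(-2.0308, 0.5198)

At (-3, 1): F = (28.0000, 26.0000).
Jacobian J = [[4·x₁·x₂ - x₂^2 - 4, 2·x₁^2 - 2·x₁·x₂], [-3·x₂^2 - 5·x₂, -6·x₁·x₂ - 5·x₁ + 5]].
At the point, J = [[-17.0000, 24.0000], [-8.0000, 38.0000]] (det J = -454.0000).
Solving J·Δ = −F gives Δ = (0.9692, -0.4802).
Then the next iterate is (x₁, x₂)₁ = (-2.0308, 0.5198).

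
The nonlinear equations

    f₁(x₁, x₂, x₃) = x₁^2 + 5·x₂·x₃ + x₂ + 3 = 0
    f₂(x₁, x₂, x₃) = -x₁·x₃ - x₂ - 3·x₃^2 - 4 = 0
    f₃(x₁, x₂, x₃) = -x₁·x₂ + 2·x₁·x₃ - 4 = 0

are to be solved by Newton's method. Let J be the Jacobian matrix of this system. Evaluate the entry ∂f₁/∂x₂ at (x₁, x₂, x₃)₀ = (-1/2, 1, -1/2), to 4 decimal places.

-1.5000

∂f₁/∂x₂ = 5·x₃ + 1.
At (-1/2, 1, -1/2) this is -1.5000.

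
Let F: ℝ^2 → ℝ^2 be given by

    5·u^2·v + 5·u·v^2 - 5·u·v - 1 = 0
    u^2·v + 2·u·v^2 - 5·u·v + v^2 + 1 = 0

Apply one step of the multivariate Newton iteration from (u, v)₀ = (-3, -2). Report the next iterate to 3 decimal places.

At (-3, -2): F = (-181.000, -67.000).
Jacobian J = [[10·u·v + 5·v^2 - 5·v, 5·u^2 + 10·u·v - 5·u], [2·u·v + 2·v^2 - 5·v, u^2 + 4·u·v - 5·u + 2·v]].
At the point, J = [[90.000, 120.000], [30.000, 44.000]] (det J = 360.000).
Solving J·Δ = −F gives Δ = (-0.211, 1.667).
Then the next iterate is (u, v)₁ = (-3.211, -0.333).

(-3.211, -0.333)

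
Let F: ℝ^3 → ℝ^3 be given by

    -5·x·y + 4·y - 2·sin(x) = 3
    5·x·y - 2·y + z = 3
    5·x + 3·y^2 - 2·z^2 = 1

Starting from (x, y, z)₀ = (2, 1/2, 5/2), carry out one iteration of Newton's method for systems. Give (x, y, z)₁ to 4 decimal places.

(12.9533, -3.8476, 6.3974)

At (2, 1/2, 5/2): F = (-7.818595, 3.5000, -2.7500).
Jacobian J = [[-5·y - 2·cos(x), -5·x + 4, 0], [5·y, 5·x - 2, 1], [5, 6·y, -4·z]].
At the point, J = [[-1.667706, -6.0000, 0.0000], [2.5000, 8.0000, 1.0000], [5.0000, 3.0000, -10.0000]] (det J = -41.580375).
Solving J·Δ = −F gives Δ = (10.9533, -4.3476, 3.8974).
Then the next iterate is (x, y, z)₁ = (12.9533, -3.8476, 6.3974).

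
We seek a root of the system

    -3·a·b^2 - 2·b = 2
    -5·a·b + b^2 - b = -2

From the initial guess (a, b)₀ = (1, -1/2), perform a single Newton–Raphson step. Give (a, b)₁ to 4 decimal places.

At (1, -1/2): F = (-1.7500, 5.2500).
Jacobian J = [[-3·b^2, -6·a·b - 2], [-5·b, -5·a + 2·b - 1]].
At the point, J = [[-0.7500, 1.0000], [2.5000, -7.0000]] (det J = 2.7500).
Solving J·Δ = −F gives Δ = (-2.5455, -0.1591).
Then the next iterate is (a, b)₁ = (-1.5455, -0.6591).

(-1.5455, -0.6591)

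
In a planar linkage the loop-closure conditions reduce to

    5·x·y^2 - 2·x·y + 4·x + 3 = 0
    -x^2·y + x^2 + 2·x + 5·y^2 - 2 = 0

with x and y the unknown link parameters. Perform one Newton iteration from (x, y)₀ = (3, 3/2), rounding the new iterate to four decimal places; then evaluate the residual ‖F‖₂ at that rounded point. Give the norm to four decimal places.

36.1522

At (3, 3/2): F = (39.7500, 10.7500).
Jacobian J = [[5·y^2 - 2·y + 4, 10·x·y - 2·x], [-2·x·y + 2·x + 2, -x^2 + 10·y]].
At the point, J = [[12.2500, 39.0000], [-1.0000, 6.0000]] (det J = 112.5000).
Solving J·Δ = −F gives Δ = (1.6067, -1.5239).
Then the next iterate is (x, y)₁ = (4.6067, -0.0239).
Re-evaluating at (4.6067, -0.0239): F = (21.660157, 28.945139), so ‖F‖₂ = 36.1522.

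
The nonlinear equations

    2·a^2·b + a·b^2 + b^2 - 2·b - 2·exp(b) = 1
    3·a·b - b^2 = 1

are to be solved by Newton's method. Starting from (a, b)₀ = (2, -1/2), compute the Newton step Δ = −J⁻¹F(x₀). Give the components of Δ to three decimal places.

At (2, -1/2): F = (-4.46306, -4.250).
Jacobian J = [[4·a·b + b^2, 2·a^2 + 2·a·b + 2·b - 2·exp(b) - 2], [3·b, 3·a - 2·b]].
At the point, J = [[-3.750, 1.78694], [-1.500, 7.000]] (det J = -23.56959).
Solving J·Δ = −F gives Δ = (-1.003, 0.392).

(-1.003, 0.392)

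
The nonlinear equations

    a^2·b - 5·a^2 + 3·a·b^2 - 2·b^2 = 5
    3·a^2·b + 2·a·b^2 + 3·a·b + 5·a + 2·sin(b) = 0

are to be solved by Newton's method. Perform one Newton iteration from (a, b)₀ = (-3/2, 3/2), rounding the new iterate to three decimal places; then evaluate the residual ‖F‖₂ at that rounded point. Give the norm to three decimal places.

At (-3/2, 3/2): F = (-27.500, -8.88001).
Jacobian J = [[2·a·b - 10·a + 3·b^2, a^2 + 6·a·b - 4·b], [6·a·b + 2·b^2 + 3·b + 5, 3·a^2 + 4·a·b + 3·a + 2·cos(b)]].
At the point, J = [[17.250, -17.250], [0.500, -6.60853]] (det J = -105.37207).
Solving J·Δ = −F gives Δ = (0.271, -1.323).
Then the next iterate is (a, b)₁ = (-1.229, 0.177).
Re-evaluating at (-1.229, 0.177): F = (-12.46302, -5.72041), so ‖F‖₂ = 13.713.

13.713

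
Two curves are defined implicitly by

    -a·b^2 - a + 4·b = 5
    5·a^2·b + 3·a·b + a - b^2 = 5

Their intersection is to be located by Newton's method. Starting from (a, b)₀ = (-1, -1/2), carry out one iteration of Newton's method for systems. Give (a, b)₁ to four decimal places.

(-0.7391, 1.5254)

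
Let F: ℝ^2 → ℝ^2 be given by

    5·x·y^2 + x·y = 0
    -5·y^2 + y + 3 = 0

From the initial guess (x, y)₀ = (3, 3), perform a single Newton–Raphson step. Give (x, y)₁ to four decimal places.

At (3, 3): F = (144.0000, -39.0000).
Jacobian J = [[5·y^2 + y, 10·x·y + x], [0, -10·y + 1]].
At the point, J = [[48.0000, 93.0000], [0.0000, -29.0000]] (det J = -1392.0000).
Solving J·Δ = −F gives Δ = (-0.3944, -1.3448).
Then the next iterate is (x, y)₁ = (2.6056, 1.6552).

(2.6056, 1.6552)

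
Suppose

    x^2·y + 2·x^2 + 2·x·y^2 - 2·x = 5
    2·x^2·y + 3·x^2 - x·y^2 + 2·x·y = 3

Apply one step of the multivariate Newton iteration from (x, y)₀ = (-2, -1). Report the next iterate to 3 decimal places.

At (-2, -1): F = (-1.000, 7.000).
Jacobian J = [[2·x·y + 4·x + 2·y^2 - 2, x^2 + 4·x·y], [4·x·y + 6·x - y^2 + 2·y, 2·x^2 - 2·x·y + 2·x]].
At the point, J = [[-4.000, 12.000], [-7.000, 0.000]] (det J = 84.000).
Solving J·Δ = −F gives Δ = (1.000, 0.417).
Then the next iterate is (x, y)₁ = (-1.000, -0.583).

(-1.000, -0.583)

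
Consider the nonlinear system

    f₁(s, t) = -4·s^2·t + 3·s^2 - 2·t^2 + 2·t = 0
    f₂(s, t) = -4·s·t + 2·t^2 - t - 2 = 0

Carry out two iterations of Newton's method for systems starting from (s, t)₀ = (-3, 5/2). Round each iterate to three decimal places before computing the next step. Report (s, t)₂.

At (-3, 5/2): F = (-70.500, 38.000).
Jacobian J = [[-8·s·t + 6·s, -4·s^2 - 4·t + 2], [-4·t, -4·s + 4·t - 1]].
At the point, J = [[42.000, -44.000], [-10.000, 21.000]] (det J = 442.000).
Solving J·Δ = −F gives Δ = (-0.433, -2.016).
Then the next iterate is (s, t)₁ = (-3.433, 0.484).
Round to (-3.433, 0.484) and repeat: F = (13.03925, 4.63080), J = [[-7.30542, -47.07796], [-1.936, 14.668]].
Δ = (2.064, -0.043), so (s, t)₂ = (-1.369, 0.441).

(-1.369, 0.441)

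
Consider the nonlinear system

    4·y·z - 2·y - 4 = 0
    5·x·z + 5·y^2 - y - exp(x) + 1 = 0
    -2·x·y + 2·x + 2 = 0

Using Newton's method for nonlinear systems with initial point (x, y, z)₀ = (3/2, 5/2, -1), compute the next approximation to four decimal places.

At (3/2, 5/2, -1): F = (-19.0000, 17.768311, -2.5000).
Jacobian J = [[0, 4·z - 2, 4·y], [5·z - exp(x), 10·y - 1, 5·x], [-2·y + 2, -2·x, 0]].
At the point, J = [[0.0000, -6.0000, 10.0000], [-9.481689, 24.0000, 7.5000], [-3.0000, -3.0000, 0.0000]] (det J = 1139.450672).
Solving J·Δ = −F gives Δ = (0.2177, -1.0510, 1.2694).
Then the next iterate is (x, y, z)₁ = (1.7177, 1.4490, 0.2694).

(1.7177, 1.4490, 0.2694)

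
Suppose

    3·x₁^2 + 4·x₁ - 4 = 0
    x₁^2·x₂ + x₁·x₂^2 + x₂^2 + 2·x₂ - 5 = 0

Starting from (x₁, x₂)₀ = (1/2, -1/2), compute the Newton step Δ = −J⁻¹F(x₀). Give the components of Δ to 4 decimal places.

At (1/2, -1/2): F = (-1.2500, -5.7500).
Jacobian J = [[6·x₁ + 4, 0], [2·x₁·x₂ + x₂^2, x₁^2 + 2·x₁·x₂ + 2·x₂ + 2]].
At the point, J = [[7.0000, 0.0000], [-0.2500, 0.7500]] (det J = 5.2500).
Solving J·Δ = −F gives Δ = (0.1786, 7.7262).

(0.1786, 7.7262)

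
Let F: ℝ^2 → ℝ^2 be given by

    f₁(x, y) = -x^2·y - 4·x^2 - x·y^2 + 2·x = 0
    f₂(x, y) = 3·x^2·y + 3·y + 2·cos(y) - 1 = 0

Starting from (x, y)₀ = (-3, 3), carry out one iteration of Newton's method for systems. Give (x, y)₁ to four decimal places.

(-1.6690, 2.4904)

At (-3, 3): F = (-42.0000, 87.020015).
Jacobian J = [[-2·x·y - 8·x - y^2 + 2, -x^2 - 2·x·y], [6·x·y, 3·x^2 - 2·sin(y) + 3]].
At the point, J = [[35.0000, 9.0000], [-54.0000, 29.717760]] (det J = 1526.121599).
Solving J·Δ = −F gives Δ = (1.3310, -0.5096).
Then the next iterate is (x, y)₁ = (-1.6690, 2.4904).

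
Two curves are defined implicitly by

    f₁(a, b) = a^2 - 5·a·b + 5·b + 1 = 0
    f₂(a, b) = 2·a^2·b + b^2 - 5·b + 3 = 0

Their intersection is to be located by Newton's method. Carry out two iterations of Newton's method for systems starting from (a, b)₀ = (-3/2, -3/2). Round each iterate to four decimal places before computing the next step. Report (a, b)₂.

At (-3/2, -3/2): F = (-15.5000, 6.0000).
Jacobian J = [[2·a - 5·b, -5·a + 5], [4·a·b, 2·a^2 + 2·b - 5]].
At the point, J = [[4.5000, 12.5000], [9.0000, -3.5000]] (det J = -128.2500).
Solving J·Δ = −F gives Δ = (-0.1618, 1.2982).
Then the next iterate is (a, b)₁ = (-1.6618, -0.2018).
Round to (-1.6618, -0.2018) and repeat: F = (1.075823, 2.935150), J = [[-2.3146, 13.3090], [1.341405, 0.119558]].
Δ = (-2.1476, -0.4543), so (a, b)₂ = (-3.8094, -0.6561).

(-3.8094, -0.6561)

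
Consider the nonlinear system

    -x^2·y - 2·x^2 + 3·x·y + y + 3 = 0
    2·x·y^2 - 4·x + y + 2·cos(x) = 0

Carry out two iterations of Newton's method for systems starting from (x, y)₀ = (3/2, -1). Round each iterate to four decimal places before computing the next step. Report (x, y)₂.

(0.4871, -1.1409)

At (3/2, -1): F = (-4.7500, -3.858526).
Jacobian J = [[-2·x·y - 4·x + 3·y, -x^2 + 3·x + 1], [2·y^2 - 2·sin(x) - 4, 4·x·y + 1]].
At the point, J = [[-6.0000, 3.2500], [-3.994990, -5.0000]] (det J = 42.983717).
Solving J·Δ = −F gives Δ = (-0.8443, -0.0971).
Then the next iterate is (x, y)₁ = (0.6557, -1.0971).
Round to (0.6557, -1.0971) and repeat: F = (-0.643400, -0.556219), J = [[-4.475363, 2.537158], [-2.812172, -1.877474]].
Δ = (-0.1686, -0.0438), so (x, y)₂ = (0.4871, -1.1409).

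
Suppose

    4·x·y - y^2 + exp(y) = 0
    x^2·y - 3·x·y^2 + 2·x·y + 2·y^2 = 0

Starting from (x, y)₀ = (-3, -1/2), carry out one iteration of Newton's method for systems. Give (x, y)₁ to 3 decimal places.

At (-3, -1/2): F = (6.35653, 1.250).
Jacobian J = [[4·y, 4·x - 2·y + exp(y)], [2·x·y - 3·y^2 + 2·y, x^2 - 6·x·y + 2·x + 4·y]].
At the point, J = [[-2.000, -10.39347], [1.250, -8.000]] (det J = 28.99184).
Solving J·Δ = −F gives Δ = (1.306, 0.360).
Then the next iterate is (x, y)₁ = (-1.694, -0.140).

(-1.694, -0.140)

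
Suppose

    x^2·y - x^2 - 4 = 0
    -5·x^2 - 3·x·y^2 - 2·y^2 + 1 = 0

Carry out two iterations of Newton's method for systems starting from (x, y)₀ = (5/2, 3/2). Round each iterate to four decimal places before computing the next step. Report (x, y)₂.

At (5/2, 3/2): F = (-0.8750, -51.6250).
Jacobian J = [[2·x·y - 2·x, x^2], [-10·x - 3·y^2, -6·x·y - 4·y]].
At the point, J = [[2.5000, 6.2500], [-31.7500, -28.5000]] (det J = 127.1875).
Solving J·Δ = −F gives Δ = (-2.7329, 1.2332).
Then the next iterate is (x, y)₁ = (-0.2329, 2.7332).
Round to (-0.2329, 2.7332) and repeat: F = (-3.905987, -8.992420), J = [[-0.807325, 0.054242], [-20.082147, -7.113426]].
Δ = (-4.1382, 10.4185), so (x, y)₂ = (-4.3711, 13.1517).

(-4.3711, 13.1517)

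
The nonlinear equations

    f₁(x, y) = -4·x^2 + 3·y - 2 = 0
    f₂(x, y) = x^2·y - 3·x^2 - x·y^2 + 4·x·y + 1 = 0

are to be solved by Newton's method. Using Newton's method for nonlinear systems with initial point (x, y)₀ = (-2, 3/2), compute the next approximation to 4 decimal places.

At (-2, 3/2): F = (-13.5000, -12.5000).
Jacobian J = [[-8·x, 3], [2·x·y - 6·x - y^2 + 4·y, x^2 - 2·x·y + 4·x]].
At the point, J = [[16.0000, 3.0000], [9.7500, 2.0000]] (det J = 2.7500).
Solving J·Δ = −F gives Δ = (-3.8182, 24.8636).
Then the next iterate is (x, y)₁ = (-5.8182, 26.3636).

(-5.8182, 26.3636)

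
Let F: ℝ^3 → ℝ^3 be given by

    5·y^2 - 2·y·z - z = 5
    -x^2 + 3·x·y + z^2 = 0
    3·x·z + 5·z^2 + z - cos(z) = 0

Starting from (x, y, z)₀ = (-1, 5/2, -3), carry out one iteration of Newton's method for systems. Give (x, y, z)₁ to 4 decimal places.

(-0.4832, 1.3576, -1.5272)

At (-1, 5/2, -3): F = (44.2500, 0.5000, 51.989992).
Jacobian J = [[0, 10·y - 2·z, -2·y - 1], [-2·x + 3·y, 3·x, 2·z], [3·z, 0, 3·x + 10·z + sin(z) + 1]].
At the point, J = [[0.0000, 31.0000, -6.0000], [9.5000, -3.0000, -6.0000], [-9.0000, 0.0000, -32.141120]] (det J = 11301.559842).
Solving J·Δ = −F gives Δ = (0.5168, -1.1424, 1.4728).
Then the next iterate is (x, y, z)₁ = (-0.4832, 1.3576, -1.5272).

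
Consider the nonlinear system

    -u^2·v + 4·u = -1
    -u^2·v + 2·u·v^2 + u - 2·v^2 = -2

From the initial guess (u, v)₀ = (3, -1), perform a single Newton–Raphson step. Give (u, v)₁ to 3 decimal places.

(0.618, -1.202)

At (3, -1): F = (22.000, 18.000).
Jacobian J = [[-2·u·v + 4, -u^2], [-2·u·v + 2·v^2 + 1, -u^2 + 4·u·v - 4·v]].
At the point, J = [[10.000, -9.000], [9.000, -17.000]] (det J = -89.000).
Solving J·Δ = −F gives Δ = (-2.382, -0.202).
Then the next iterate is (u, v)₁ = (0.618, -1.202).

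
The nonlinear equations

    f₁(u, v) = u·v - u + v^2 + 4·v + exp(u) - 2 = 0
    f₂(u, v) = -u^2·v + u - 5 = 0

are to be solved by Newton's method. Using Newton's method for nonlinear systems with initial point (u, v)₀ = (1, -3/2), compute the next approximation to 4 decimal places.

At (1, -3/2): F = (-5.531718, -2.5000).
Jacobian J = [[v + exp(u) - 1, u + 2·v + 4], [-2·u·v + 1, -u^2]].
At the point, J = [[0.218282, 2.0000], [4.0000, -1.0000]] (det J = -8.218282).
Solving J·Δ = −F gives Δ = (1.2815, 2.6260).
Then the next iterate is (u, v)₁ = (2.2815, 1.1260).

(2.2815, 1.1260)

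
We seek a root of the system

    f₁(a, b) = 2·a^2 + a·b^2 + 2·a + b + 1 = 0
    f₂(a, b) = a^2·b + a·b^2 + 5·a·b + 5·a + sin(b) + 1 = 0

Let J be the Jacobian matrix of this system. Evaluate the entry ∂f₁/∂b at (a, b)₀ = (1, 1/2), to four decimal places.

∂f₁/∂b = 2·a·b + 1.
At (1, 1/2) this is 2.0000.

2.0000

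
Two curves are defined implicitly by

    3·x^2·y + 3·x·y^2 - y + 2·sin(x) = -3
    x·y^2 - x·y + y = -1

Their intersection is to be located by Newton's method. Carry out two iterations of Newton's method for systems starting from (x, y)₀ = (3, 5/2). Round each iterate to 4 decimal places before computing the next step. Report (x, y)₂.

At (3, 5/2): F = (124.532240, 14.7500).
Jacobian J = [[6·x·y + 3·y^2 + 2·cos(x), 3·x^2 + 6·x·y - 1], [y^2 - y, 2·x·y - x + 1]].
At the point, J = [[61.770015, 71.0000], [3.7500, 13.0000]] (det J = 536.760195).
Solving J·Δ = −F gives Δ = (-1.0650, -0.8274).
Then the next iterate is (x, y)₁ = (1.9350, 1.6726).
Round to (1.9350, 1.6726) and repeat: F = (38.224002, 4.849457), J = [[27.099248, 29.651561], [1.124991, 5.537962]].
Δ = (-0.5817, -0.7575), so (x, y)₂ = (1.3533, 0.9151).

(1.3533, 0.9151)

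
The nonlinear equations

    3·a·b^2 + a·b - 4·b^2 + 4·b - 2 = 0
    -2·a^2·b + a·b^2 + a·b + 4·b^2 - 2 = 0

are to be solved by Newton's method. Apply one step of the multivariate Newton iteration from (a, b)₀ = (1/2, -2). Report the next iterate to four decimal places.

(1.0468, -0.9288)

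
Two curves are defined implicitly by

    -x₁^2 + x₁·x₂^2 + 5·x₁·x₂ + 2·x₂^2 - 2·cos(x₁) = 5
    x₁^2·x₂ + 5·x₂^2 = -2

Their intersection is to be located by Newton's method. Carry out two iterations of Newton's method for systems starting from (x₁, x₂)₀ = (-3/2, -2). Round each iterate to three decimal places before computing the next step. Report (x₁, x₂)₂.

(-2.218, -0.666)

At (-3/2, -2): F = (9.60853, 17.500).
Jacobian J = [[-2·x₁ + x₂^2 + 5·x₂ + 2·sin(x₁), 2·x₁·x₂ + 5·x₁ + 4·x₂], [2·x₁·x₂, x₁^2 + 10·x₂]].
At the point, J = [[-4.99499, -9.500], [6.000, -17.750]] (det J = 145.66107).
Solving J·Δ = −F gives Δ = (0.030, 0.996).
Then the next iterate is (x₁, x₂)₁ = (-1.470, -1.004).
Round to (-1.470, -1.004) and repeat: F = (0.55150, 4.87054), J = [[-3.06183, -8.41424], [2.95176, -7.87910]].
Δ = (-0.748, 0.338), so (x₁, x₂)₂ = (-2.218, -0.666).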